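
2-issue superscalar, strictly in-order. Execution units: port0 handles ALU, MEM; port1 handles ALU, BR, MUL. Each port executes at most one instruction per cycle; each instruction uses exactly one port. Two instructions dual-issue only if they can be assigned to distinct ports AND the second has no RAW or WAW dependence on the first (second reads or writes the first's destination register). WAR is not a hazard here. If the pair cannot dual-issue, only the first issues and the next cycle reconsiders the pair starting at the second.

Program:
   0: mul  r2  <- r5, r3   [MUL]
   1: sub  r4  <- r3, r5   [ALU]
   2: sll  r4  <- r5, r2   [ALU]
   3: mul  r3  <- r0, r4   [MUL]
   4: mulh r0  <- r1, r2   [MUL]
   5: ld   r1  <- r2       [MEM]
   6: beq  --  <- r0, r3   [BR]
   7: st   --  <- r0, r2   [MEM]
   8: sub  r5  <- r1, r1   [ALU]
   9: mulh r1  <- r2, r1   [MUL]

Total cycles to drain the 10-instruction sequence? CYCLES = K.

CYCLES = 6

[0] i0,i1  mul sub  -- 2-wide
[1] i2  sll  -- RAW r4
[2] i3  mul  -- no-port MUL/MUL
[3] i4,i5  mulh ld  -- 2-wide
[4] i6,i7  beq st  -- 2-wide
[5] i8,i9  sub mulh  -- 2-wide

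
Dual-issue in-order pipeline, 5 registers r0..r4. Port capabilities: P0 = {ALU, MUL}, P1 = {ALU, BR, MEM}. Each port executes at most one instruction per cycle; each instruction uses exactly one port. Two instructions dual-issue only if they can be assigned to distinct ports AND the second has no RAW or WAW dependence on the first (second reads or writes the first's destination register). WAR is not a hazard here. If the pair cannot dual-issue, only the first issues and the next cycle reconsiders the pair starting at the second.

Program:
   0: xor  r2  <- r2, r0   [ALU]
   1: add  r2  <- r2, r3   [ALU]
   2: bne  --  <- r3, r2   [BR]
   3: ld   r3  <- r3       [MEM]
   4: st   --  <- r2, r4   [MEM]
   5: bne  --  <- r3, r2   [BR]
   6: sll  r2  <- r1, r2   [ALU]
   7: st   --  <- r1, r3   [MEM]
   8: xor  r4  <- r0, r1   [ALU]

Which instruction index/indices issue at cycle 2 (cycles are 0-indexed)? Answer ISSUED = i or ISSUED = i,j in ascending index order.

ISSUED = 2

[0] i0  xor  -- RAW+WAW r2
[1] i1  add  -- RAW r2
[2] i2  bne  -- no-port BR/MEM
[3] i3  ld  -- no-port MEM/MEM
[4] i4  st  -- no-port MEM/BR
[5] i5,i6  bne sll  -- pair
[6] i7,i8  st xor  -- pair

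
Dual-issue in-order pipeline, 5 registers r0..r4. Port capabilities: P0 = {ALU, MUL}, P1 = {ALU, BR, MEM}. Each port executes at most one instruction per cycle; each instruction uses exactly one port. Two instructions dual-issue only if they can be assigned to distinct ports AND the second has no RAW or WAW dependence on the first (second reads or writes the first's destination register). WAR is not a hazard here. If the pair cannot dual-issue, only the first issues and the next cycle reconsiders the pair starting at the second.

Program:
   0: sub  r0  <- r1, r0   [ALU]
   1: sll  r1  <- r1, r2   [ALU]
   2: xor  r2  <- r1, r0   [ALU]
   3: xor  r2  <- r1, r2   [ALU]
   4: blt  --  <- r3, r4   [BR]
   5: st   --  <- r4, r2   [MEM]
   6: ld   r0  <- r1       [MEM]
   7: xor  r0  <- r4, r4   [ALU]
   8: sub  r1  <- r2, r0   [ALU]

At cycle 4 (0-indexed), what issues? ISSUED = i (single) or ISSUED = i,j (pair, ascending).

ISSUED = 6

0. sub;sll @i0+i1  | pair
1. xor @i2  | RAW+WAW r2
2. xor;blt @i3+i4  | pair
3. st @i5  | no-port MEM/MEM
4. ld @i6  | WAW r0
5. xor @i7  | RAW r0
6. sub @i8  | tail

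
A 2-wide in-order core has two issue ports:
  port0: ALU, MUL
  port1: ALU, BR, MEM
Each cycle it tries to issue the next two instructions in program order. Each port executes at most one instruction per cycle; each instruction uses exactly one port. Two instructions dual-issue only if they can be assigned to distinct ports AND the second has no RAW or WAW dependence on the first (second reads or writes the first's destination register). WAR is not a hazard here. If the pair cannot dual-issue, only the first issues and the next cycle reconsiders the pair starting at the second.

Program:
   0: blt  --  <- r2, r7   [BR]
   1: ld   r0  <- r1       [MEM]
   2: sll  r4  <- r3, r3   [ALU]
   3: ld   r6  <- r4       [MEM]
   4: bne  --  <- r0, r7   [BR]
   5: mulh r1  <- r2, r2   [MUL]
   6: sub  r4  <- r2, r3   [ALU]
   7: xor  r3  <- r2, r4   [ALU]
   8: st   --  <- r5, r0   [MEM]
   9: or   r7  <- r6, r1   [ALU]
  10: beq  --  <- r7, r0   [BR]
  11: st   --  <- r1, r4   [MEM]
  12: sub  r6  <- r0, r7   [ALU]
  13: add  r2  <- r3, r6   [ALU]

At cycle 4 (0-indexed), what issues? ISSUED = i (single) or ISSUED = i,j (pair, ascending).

  cy0 -> i0 (blt) no-port BR/MEM
  cy1 -> i1/i2 (ld sll) 2-wide
  cy2 -> i3 (ld) no-port MEM/BR
  cy3 -> i4/i5 (bne mulh) 2-wide
  cy4 -> i6 (sub) RAW r4
  cy5 -> i7/i8 (xor st) 2-wide
  cy6 -> i9 (or) RAW r7
  cy7 -> i10 (beq) no-port BR/MEM
  cy8 -> i11/i12 (st sub) 2-wide
  cy9 -> i13 (add) tail

ISSUED = 6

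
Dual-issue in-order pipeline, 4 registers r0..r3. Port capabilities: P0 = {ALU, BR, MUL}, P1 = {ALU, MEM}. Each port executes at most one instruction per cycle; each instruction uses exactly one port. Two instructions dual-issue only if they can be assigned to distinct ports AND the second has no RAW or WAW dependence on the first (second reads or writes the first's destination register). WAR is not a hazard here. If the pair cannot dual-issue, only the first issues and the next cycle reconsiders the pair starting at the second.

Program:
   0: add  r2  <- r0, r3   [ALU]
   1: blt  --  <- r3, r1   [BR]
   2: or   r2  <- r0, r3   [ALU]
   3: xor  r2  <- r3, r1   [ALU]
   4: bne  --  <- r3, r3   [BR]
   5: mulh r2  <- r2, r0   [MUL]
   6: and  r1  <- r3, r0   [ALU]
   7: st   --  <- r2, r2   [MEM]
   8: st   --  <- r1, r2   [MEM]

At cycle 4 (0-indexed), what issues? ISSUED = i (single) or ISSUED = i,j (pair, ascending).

ISSUED = 7

0. add.ALU;blt.BR @i0,i1  | 2-wide
1. or.ALU @i2  | WAW r2
2. xor.ALU;bne.BR @i3,i4  | 2-wide
3. mulh.MUL;and.ALU @i5,i6  | 2-wide
4. st.MEM @i7  | no-port MEM/MEM
5. st.MEM @i8  | tail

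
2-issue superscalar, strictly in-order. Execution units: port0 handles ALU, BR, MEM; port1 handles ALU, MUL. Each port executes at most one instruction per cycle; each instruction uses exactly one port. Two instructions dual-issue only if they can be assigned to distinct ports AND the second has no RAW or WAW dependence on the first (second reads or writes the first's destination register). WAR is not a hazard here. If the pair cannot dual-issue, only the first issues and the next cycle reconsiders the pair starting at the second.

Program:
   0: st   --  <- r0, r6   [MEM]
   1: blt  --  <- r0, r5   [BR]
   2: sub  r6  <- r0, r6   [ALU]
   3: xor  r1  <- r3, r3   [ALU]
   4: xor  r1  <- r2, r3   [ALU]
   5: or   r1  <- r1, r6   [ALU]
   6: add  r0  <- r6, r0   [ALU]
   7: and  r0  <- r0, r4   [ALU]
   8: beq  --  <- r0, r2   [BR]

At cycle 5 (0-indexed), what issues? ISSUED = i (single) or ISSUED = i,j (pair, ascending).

0. st @i0  | no-port MEM/BR
1. blt/sub @i1&i2  | dual
2. xor @i3  | WAW r1
3. xor @i4  | RAW+WAW r1
4. or/add @i5&i6  | dual
5. and @i7  | RAW r0
6. beq @i8  | tail

ISSUED = 7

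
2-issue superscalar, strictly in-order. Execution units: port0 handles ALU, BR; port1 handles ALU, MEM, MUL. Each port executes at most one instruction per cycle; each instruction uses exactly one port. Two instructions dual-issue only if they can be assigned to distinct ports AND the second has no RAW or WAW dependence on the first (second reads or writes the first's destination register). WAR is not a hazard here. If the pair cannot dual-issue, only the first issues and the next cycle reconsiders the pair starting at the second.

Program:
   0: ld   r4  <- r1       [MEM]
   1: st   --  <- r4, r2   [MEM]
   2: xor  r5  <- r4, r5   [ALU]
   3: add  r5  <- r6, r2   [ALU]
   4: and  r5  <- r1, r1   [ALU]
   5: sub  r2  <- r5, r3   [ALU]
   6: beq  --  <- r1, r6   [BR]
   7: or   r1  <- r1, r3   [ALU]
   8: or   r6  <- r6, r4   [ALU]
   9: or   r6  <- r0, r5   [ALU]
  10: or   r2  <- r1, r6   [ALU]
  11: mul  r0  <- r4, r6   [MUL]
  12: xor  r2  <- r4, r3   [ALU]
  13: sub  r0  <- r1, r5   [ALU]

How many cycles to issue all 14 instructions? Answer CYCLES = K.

c0: i0 ld.MEM  no-port MEM/MEM
c1: i1&i2 st.MEM/xor.ALU  pair
c2: i3 add.ALU  WAW r5
c3: i4 and.ALU  RAW r5
c4: i5&i6 sub.ALU/beq.BR  pair
c5: i7&i8 or.ALU/or.ALU  pair
c6: i9 or.ALU  RAW r6
c7: i10&i11 or.ALU/mul.MUL  pair
c8: i12&i13 xor.ALU/sub.ALU  pair

CYCLES = 9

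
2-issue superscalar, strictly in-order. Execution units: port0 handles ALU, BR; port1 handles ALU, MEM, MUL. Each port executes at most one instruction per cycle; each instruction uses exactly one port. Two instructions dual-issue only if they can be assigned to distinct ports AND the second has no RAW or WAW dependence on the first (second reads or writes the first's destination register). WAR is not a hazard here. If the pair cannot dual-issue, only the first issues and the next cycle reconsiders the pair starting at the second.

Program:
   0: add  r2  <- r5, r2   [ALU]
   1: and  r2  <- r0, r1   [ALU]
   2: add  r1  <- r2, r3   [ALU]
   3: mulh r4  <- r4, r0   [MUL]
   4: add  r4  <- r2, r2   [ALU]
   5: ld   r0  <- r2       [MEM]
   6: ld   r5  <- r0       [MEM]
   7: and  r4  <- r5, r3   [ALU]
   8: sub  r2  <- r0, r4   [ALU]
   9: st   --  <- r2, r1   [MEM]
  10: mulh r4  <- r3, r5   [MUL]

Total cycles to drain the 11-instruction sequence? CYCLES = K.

CYCLES = 9

0. add @i0  | WAW r2
1. and @i1  | RAW r2
2. add+mulh @i2+i3  | 2-wide
3. add+ld @i4+i5  | 2-wide
4. ld @i6  | RAW r5
5. and @i7  | RAW r4
6. sub @i8  | RAW r2
7. st @i9  | no-port MEM/MUL
8. mulh @i10  | tail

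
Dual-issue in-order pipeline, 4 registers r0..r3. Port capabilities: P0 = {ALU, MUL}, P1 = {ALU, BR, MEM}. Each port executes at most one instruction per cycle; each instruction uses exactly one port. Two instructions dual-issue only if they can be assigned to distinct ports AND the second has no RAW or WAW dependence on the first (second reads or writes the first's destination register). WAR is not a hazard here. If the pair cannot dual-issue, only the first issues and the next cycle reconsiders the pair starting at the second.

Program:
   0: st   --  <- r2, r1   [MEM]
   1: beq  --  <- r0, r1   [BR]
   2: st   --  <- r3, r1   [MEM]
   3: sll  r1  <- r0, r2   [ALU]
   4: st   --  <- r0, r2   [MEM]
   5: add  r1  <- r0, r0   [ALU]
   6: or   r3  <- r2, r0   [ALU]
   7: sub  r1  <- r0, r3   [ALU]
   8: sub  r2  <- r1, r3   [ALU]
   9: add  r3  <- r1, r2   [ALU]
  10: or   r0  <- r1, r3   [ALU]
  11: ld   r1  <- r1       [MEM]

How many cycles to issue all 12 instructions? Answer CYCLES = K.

0. st @i0  | no-port MEM/BR
1. beq @i1  | no-port BR/MEM
2. st sll @i2,i3  | 2-wide
3. st add @i4,i5  | 2-wide
4. or @i6  | RAW r3
5. sub @i7  | RAW r1
6. sub @i8  | RAW r2
7. add @i9  | RAW r3
8. or ld @i10,i11  | 2-wide

CYCLES = 9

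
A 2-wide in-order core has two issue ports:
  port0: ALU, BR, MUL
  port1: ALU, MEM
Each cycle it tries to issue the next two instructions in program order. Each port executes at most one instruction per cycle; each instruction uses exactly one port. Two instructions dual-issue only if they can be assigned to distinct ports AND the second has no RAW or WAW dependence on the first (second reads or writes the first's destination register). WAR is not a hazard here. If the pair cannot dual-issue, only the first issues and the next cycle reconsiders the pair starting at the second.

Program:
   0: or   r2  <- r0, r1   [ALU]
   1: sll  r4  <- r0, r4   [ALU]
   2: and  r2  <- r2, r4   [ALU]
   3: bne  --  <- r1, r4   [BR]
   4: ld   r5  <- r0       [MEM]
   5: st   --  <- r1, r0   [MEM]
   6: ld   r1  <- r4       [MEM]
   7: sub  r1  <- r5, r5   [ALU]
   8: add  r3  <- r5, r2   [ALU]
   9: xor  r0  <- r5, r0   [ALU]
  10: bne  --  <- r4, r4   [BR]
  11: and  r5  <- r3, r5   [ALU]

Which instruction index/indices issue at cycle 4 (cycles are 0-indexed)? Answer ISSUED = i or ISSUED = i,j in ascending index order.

  cy0 -> i0+i1 (or+sll) 2-wide
  cy1 -> i2+i3 (and+bne) 2-wide
  cy2 -> i4 (ld) no-port MEM/MEM
  cy3 -> i5 (st) no-port MEM/MEM
  cy4 -> i6 (ld) WAW r1
  cy5 -> i7+i8 (sub+add) 2-wide
  cy6 -> i9+i10 (xor+bne) 2-wide
  cy7 -> i11 (and) tail

ISSUED = 6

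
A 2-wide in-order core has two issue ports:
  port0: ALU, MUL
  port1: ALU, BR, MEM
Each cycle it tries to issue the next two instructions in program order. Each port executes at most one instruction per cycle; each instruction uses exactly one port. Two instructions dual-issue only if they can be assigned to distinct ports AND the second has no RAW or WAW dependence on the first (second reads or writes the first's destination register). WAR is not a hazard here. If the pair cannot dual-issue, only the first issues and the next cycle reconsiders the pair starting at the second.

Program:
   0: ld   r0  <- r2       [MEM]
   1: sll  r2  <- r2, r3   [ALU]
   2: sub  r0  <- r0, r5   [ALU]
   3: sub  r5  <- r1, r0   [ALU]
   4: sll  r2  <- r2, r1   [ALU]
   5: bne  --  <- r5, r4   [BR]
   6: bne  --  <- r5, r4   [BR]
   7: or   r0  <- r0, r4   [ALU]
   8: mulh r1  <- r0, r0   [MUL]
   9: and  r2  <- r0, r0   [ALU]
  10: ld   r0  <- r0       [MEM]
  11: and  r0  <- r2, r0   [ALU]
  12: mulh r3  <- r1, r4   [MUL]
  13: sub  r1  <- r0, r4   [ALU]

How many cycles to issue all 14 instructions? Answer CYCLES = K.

CYCLES = 9

#0 head=0: ld.MEM sll.ALU i0+i1 2-wide
#1 head=2: sub.ALU i2 RAW r0
#2 head=3: sub.ALU sll.ALU i3+i4 2-wide
#3 head=5: bne.BR i5 no-port BR/BR
#4 head=6: bne.BR or.ALU i6+i7 2-wide
#5 head=8: mulh.MUL and.ALU i8+i9 2-wide
#6 head=10: ld.MEM i10 RAW+WAW r0
#7 head=11: and.ALU mulh.MUL i11+i12 2-wide
#8 head=13: sub.ALU i13 tail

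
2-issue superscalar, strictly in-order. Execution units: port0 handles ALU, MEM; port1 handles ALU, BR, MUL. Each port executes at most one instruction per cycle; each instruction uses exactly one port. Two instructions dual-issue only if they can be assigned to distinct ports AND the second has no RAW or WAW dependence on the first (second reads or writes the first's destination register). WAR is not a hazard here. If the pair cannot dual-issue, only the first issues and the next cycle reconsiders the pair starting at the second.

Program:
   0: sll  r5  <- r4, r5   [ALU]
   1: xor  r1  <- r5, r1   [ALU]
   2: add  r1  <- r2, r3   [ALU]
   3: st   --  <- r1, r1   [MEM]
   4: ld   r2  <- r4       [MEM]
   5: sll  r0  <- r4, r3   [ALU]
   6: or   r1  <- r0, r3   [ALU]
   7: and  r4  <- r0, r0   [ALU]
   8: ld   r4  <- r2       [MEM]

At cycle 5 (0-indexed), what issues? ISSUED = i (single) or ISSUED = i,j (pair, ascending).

ISSUED = 6,7

[0] i0  sll.ALU  -- RAW r5
[1] i1  xor.ALU  -- WAW r1
[2] i2  add.ALU  -- RAW r1
[3] i3  st.MEM  -- no-port MEM/MEM
[4] i4,i5  ld.MEM+sll.ALU  -- pair
[5] i6,i7  or.ALU+and.ALU  -- pair
[6] i8  ld.MEM  -- tail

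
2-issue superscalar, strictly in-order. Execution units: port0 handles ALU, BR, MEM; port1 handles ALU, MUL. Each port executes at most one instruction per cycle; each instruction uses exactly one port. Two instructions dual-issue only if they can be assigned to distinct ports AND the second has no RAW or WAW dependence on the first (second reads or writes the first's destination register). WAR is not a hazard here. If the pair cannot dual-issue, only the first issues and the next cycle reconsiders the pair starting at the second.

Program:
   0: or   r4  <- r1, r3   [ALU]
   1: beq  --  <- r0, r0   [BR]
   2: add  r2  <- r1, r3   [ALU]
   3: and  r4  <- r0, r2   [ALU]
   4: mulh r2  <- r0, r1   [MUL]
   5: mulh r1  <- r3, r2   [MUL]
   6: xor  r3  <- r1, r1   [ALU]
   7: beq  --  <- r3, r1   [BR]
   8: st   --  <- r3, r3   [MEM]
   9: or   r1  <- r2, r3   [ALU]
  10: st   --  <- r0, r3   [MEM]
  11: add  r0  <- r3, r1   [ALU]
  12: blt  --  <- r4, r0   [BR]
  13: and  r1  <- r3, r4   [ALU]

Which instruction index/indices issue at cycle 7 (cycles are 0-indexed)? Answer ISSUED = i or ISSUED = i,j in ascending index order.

[0] i0/i1  or.ALU+beq.BR  -- 2-wide
[1] i2  add.ALU  -- RAW r2
[2] i3/i4  and.ALU+mulh.MUL  -- 2-wide
[3] i5  mulh.MUL  -- RAW r1
[4] i6  xor.ALU  -- RAW r3
[5] i7  beq.BR  -- no-port BR/MEM
[6] i8/i9  st.MEM+or.ALU  -- 2-wide
[7] i10/i11  st.MEM+add.ALU  -- 2-wide
[8] i12/i13  blt.BR+and.ALU  -- 2-wide

ISSUED = 10,11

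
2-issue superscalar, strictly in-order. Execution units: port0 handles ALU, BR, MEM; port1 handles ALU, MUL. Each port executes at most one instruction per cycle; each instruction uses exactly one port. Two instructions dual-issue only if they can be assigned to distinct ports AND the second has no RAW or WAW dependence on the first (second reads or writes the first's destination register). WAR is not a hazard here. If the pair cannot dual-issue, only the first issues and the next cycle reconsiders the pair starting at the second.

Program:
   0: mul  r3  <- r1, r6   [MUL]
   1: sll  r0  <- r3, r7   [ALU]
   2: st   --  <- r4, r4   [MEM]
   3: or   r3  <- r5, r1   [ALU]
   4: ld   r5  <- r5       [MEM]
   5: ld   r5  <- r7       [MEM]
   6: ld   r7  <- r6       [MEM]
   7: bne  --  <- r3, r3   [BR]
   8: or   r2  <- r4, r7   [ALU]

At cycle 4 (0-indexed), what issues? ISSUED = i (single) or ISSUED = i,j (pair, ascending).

0. mul.MUL @i0  | RAW r3
1. sll.ALU st.MEM @i1/i2  | pair
2. or.ALU ld.MEM @i3/i4  | pair
3. ld.MEM @i5  | no-port MEM/MEM
4. ld.MEM @i6  | no-port MEM/BR
5. bne.BR or.ALU @i7/i8  | pair

ISSUED = 6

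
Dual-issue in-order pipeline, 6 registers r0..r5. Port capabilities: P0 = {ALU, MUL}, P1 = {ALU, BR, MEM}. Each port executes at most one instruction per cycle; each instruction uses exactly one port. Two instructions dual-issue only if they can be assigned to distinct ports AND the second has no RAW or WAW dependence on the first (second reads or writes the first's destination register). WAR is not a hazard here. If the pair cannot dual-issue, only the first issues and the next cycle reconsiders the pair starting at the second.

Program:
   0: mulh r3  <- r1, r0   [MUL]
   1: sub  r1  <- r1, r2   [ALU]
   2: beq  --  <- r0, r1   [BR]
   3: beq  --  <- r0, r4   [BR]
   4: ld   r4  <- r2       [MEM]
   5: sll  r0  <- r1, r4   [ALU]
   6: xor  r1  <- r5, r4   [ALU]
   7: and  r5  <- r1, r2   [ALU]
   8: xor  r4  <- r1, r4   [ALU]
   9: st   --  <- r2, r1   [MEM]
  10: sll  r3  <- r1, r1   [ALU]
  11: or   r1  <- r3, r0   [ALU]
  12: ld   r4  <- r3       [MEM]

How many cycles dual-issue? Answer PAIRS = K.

PAIRS = 5

c0: i0/i1 mulh.MUL+sub.ALU  2-wide
c1: i2 beq.BR  no-port BR/BR
c2: i3 beq.BR  no-port BR/MEM
c3: i4 ld.MEM  RAW r4
c4: i5/i6 sll.ALU+xor.ALU  2-wide
c5: i7/i8 and.ALU+xor.ALU  2-wide
c6: i9/i10 st.MEM+sll.ALU  2-wide
c7: i11/i12 or.ALU+ld.MEM  2-wide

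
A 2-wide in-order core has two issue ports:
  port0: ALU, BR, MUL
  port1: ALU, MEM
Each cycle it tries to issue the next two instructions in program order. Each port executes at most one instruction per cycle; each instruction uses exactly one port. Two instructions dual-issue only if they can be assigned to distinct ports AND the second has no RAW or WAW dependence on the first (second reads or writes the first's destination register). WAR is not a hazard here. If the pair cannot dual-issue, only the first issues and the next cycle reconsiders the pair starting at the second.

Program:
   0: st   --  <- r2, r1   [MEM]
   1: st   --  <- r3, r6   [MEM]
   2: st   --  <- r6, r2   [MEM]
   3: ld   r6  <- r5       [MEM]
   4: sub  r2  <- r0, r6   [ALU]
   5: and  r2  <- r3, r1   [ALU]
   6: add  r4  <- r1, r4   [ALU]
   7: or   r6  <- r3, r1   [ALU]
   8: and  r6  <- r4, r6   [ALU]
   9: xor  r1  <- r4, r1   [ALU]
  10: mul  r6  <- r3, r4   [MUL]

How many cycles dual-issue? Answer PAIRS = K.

t=0 i0:st.MEM ; no-port MEM/MEM
t=1 i1:st.MEM ; no-port MEM/MEM
t=2 i2:st.MEM ; no-port MEM/MEM
t=3 i3:ld.MEM ; RAW r6
t=4 i4:sub.ALU ; WAW r2
t=5 i5,i6:and.ALU;add.ALU ; 2-wide
t=6 i7:or.ALU ; RAW+WAW r6
t=7 i8,i9:and.ALU;xor.ALU ; 2-wide
t=8 i10:mul.MUL ; tail

PAIRS = 2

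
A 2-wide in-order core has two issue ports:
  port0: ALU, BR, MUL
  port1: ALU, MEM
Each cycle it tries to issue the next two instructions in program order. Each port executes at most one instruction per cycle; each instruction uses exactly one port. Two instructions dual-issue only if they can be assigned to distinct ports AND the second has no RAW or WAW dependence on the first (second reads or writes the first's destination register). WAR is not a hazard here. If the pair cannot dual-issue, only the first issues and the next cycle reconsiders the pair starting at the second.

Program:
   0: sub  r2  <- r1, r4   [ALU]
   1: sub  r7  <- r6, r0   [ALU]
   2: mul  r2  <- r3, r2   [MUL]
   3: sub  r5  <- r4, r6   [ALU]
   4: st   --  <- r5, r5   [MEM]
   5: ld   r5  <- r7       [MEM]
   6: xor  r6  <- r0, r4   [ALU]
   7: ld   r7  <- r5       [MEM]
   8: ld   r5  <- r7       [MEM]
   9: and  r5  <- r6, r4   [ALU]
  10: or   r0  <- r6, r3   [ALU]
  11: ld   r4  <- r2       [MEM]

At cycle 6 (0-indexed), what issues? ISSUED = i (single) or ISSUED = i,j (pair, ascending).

ISSUED = 9,10

c0: i0,i1 sub/sub  pair
c1: i2,i3 mul/sub  pair
c2: i4 st  no-port MEM/MEM
c3: i5,i6 ld/xor  pair
c4: i7 ld  no-port MEM/MEM
c5: i8 ld  WAW r5
c6: i9,i10 and/or  pair
c7: i11 ld  tail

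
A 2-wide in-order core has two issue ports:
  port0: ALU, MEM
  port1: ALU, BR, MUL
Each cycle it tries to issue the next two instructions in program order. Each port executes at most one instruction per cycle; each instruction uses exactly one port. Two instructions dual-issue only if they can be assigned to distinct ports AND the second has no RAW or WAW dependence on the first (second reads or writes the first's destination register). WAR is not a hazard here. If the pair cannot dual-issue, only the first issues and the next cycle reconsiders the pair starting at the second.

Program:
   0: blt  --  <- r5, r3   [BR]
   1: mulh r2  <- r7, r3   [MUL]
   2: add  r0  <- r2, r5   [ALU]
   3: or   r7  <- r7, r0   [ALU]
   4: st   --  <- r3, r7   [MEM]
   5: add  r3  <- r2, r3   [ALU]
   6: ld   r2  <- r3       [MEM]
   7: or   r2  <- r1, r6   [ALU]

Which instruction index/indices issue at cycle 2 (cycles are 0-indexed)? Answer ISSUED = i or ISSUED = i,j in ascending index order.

ISSUED = 2

c0: i0 blt.BR  no-port BR/MUL
c1: i1 mulh.MUL  RAW r2
c2: i2 add.ALU  RAW r0
c3: i3 or.ALU  RAW r7
c4: i4+i5 st.MEM add.ALU  pair
c5: i6 ld.MEM  WAW r2
c6: i7 or.ALU  tail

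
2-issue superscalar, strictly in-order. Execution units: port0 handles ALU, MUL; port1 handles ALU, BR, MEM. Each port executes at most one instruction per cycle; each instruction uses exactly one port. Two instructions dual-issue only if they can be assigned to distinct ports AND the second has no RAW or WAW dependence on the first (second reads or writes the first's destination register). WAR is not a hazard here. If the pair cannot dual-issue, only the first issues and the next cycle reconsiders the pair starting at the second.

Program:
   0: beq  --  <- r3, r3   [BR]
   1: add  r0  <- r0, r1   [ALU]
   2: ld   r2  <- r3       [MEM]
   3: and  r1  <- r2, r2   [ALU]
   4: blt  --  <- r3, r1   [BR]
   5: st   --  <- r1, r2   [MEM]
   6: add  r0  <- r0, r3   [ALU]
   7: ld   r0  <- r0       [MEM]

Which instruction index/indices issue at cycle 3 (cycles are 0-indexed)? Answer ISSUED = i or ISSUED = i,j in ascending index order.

c0: i0+i1 beq/add  dual
c1: i2 ld  RAW r2
c2: i3 and  RAW r1
c3: i4 blt  no-port BR/MEM
c4: i5+i6 st/add  dual
c5: i7 ld  tail

ISSUED = 4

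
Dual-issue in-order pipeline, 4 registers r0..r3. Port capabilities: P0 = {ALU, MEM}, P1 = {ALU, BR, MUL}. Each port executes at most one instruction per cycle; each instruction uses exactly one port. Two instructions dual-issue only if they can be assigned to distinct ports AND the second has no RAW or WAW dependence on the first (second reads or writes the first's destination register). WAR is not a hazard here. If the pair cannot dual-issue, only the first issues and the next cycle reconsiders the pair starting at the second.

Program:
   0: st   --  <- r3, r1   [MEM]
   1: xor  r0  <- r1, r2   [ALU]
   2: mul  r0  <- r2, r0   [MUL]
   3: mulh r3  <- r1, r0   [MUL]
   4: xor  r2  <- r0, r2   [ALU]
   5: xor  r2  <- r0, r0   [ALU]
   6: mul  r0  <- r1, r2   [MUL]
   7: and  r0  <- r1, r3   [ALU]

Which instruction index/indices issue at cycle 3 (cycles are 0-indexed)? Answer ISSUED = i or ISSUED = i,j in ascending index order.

  cy0 -> i0+i1 (st;xor) pair
  cy1 -> i2 (mul) no-port MUL/MUL
  cy2 -> i3+i4 (mulh;xor) pair
  cy3 -> i5 (xor) RAW r2
  cy4 -> i6 (mul) WAW r0
  cy5 -> i7 (and) tail

ISSUED = 5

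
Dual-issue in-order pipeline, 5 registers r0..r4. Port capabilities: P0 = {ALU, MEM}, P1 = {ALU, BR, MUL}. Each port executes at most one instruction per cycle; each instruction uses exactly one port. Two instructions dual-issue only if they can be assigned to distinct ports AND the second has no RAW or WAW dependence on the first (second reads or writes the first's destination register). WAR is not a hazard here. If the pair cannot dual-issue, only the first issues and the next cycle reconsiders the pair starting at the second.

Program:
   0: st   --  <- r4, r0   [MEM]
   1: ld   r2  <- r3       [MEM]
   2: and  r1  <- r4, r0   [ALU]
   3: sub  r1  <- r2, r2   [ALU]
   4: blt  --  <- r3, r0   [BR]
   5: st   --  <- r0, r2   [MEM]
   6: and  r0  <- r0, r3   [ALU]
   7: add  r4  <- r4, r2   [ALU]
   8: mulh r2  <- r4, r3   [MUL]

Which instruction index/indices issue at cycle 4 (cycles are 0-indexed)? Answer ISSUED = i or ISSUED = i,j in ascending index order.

c0: i0 st.MEM  no-port MEM/MEM
c1: i1&i2 ld.MEM;and.ALU  2-wide
c2: i3&i4 sub.ALU;blt.BR  2-wide
c3: i5&i6 st.MEM;and.ALU  2-wide
c4: i7 add.ALU  RAW r4
c5: i8 mulh.MUL  tail

ISSUED = 7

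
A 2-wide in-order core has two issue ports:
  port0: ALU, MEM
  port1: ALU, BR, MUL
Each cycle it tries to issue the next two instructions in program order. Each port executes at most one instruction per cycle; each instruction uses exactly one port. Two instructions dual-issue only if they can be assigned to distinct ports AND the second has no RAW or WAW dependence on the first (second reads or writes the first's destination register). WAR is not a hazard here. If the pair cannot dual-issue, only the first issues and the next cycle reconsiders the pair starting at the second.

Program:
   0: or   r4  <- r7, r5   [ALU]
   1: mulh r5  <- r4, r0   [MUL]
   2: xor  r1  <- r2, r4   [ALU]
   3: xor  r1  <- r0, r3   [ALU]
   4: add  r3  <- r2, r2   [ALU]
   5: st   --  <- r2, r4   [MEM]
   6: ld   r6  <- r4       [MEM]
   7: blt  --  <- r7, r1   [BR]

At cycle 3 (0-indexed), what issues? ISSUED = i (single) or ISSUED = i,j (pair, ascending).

  cy0 -> i0 (or) RAW r4
  cy1 -> i1/i2 (mulh+xor) dual
  cy2 -> i3/i4 (xor+add) dual
  cy3 -> i5 (st) no-port MEM/MEM
  cy4 -> i6/i7 (ld+blt) dual

ISSUED = 5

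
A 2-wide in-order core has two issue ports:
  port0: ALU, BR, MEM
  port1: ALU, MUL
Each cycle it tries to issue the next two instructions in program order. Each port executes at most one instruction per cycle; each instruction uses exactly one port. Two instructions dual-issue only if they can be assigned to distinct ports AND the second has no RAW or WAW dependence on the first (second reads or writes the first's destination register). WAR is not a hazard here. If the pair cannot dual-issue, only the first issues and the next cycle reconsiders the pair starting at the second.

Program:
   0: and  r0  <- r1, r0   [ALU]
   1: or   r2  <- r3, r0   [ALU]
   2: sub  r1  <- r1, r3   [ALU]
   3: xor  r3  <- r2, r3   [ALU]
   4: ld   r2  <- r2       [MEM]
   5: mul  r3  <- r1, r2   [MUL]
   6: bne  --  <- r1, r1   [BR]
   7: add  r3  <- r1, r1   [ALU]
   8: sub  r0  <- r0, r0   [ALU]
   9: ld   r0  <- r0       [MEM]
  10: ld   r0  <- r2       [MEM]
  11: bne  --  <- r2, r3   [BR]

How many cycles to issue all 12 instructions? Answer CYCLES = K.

CYCLES = 8

#0 head=0: and.ALU i0 RAW r0
#1 head=1: or.ALU/sub.ALU i1+i2 dual
#2 head=3: xor.ALU/ld.MEM i3+i4 dual
#3 head=5: mul.MUL/bne.BR i5+i6 dual
#4 head=7: add.ALU/sub.ALU i7+i8 dual
#5 head=9: ld.MEM i9 no-port MEM/MEM
#6 head=10: ld.MEM i10 no-port MEM/BR
#7 head=11: bne.BR i11 tail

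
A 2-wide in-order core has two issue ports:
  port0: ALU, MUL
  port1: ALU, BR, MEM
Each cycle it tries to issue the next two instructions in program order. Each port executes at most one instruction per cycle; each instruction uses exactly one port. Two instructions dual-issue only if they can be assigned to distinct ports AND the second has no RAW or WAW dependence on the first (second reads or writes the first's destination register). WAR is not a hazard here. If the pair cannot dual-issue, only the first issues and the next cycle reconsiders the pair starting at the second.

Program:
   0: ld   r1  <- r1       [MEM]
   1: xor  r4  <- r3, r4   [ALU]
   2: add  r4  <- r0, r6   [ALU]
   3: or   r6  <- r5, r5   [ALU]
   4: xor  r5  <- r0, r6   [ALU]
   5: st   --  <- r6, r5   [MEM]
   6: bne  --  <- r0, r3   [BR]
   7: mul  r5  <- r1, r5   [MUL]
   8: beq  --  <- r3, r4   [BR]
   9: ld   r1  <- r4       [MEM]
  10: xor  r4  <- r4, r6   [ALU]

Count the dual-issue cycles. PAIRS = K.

PAIRS = 4

c0: i0/i1 ld.MEM xor.ALU  2-wide
c1: i2/i3 add.ALU or.ALU  2-wide
c2: i4 xor.ALU  RAW r5
c3: i5 st.MEM  no-port MEM/BR
c4: i6/i7 bne.BR mul.MUL  2-wide
c5: i8 beq.BR  no-port BR/MEM
c6: i9/i10 ld.MEM xor.ALU  2-wide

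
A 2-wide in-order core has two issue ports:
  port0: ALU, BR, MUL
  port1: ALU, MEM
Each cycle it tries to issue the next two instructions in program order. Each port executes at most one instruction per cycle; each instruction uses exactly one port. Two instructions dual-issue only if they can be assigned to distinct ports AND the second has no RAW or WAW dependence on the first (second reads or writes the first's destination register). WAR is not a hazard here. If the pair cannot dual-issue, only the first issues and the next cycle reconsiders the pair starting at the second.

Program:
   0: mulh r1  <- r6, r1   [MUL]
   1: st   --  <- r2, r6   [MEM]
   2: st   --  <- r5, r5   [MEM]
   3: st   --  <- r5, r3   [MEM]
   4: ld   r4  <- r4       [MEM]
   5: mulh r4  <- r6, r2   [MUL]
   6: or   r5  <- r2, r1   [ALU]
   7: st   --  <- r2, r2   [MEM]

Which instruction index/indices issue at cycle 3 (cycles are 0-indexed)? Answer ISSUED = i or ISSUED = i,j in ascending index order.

ISSUED = 4

c0: i0,i1 mulh.MUL st.MEM  2-wide
c1: i2 st.MEM  no-port MEM/MEM
c2: i3 st.MEM  no-port MEM/MEM
c3: i4 ld.MEM  WAW r4
c4: i5,i6 mulh.MUL or.ALU  2-wide
c5: i7 st.MEM  tail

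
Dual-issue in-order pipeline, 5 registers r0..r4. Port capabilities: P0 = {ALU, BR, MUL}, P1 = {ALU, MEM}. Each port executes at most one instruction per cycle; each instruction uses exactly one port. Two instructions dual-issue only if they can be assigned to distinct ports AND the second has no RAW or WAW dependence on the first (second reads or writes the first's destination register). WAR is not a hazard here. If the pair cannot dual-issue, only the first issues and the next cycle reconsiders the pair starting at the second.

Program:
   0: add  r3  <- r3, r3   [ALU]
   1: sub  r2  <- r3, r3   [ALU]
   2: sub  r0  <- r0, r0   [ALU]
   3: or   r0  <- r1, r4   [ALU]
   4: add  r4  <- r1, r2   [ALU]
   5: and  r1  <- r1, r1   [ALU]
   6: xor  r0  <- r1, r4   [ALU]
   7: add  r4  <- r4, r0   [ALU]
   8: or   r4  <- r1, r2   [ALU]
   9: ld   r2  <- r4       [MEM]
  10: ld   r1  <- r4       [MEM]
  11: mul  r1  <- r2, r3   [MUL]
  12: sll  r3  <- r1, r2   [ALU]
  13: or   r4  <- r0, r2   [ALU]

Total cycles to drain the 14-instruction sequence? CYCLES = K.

CYCLES = 11

0. add @i0  | RAW r3
1. sub sub @i1&i2  | 2-wide
2. or add @i3&i4  | 2-wide
3. and @i5  | RAW r1
4. xor @i6  | RAW r0
5. add @i7  | WAW r4
6. or @i8  | RAW r4
7. ld @i9  | no-port MEM/MEM
8. ld @i10  | WAW r1
9. mul @i11  | RAW r1
10. sll or @i12&i13  | 2-wide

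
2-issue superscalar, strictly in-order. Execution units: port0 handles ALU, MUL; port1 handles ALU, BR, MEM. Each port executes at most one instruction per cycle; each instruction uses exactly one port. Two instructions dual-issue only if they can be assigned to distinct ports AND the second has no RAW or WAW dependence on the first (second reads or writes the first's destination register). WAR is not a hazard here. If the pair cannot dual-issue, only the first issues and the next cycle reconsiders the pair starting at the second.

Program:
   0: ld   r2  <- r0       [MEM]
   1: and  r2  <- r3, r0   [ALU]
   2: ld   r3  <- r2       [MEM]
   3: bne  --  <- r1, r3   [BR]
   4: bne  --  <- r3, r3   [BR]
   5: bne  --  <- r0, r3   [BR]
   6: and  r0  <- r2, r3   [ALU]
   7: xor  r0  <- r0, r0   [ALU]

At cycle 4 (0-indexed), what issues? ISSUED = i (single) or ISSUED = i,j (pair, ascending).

ISSUED = 4

[0] i0  ld.MEM  -- WAW r2
[1] i1  and.ALU  -- RAW r2
[2] i2  ld.MEM  -- no-port MEM/BR
[3] i3  bne.BR  -- no-port BR/BR
[4] i4  bne.BR  -- no-port BR/BR
[5] i5,i6  bne.BR and.ALU  -- dual
[6] i7  xor.ALU  -- tail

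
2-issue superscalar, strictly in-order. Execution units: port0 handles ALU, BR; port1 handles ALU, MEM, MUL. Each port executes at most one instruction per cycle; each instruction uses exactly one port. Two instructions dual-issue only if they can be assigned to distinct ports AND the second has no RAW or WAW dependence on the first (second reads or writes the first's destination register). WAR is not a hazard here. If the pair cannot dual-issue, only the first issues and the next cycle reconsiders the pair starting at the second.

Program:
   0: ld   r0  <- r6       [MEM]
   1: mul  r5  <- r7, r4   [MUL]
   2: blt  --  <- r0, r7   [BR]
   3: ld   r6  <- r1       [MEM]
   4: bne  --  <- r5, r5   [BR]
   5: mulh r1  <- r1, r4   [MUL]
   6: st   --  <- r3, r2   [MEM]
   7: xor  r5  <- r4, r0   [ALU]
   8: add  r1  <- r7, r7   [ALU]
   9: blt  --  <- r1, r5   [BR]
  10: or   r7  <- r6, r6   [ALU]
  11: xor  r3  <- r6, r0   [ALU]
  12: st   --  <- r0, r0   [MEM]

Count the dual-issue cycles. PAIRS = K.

PAIRS = 5

#0 head=0: ld i0 no-port MEM/MUL
#1 head=1: mul/blt i1,i2 dual
#2 head=3: ld/bne i3,i4 dual
#3 head=5: mulh i5 no-port MUL/MEM
#4 head=6: st/xor i6,i7 dual
#5 head=8: add i8 RAW r1
#6 head=9: blt/or i9,i10 dual
#7 head=11: xor/st i11,i12 dual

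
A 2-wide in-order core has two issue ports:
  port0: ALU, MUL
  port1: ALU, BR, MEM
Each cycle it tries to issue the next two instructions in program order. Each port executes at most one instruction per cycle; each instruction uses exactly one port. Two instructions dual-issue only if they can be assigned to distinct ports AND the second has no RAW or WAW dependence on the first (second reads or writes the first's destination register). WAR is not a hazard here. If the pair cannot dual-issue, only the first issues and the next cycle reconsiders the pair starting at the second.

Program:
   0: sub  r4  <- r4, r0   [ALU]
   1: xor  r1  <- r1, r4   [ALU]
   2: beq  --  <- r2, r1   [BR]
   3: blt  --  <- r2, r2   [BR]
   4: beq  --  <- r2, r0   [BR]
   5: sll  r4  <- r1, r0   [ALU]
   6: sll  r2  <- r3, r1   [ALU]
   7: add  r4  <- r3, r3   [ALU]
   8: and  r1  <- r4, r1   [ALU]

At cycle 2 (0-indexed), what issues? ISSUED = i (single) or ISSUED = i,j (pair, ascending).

ISSUED = 2

0. sub @i0  | RAW r4
1. xor @i1  | RAW r1
2. beq @i2  | no-port BR/BR
3. blt @i3  | no-port BR/BR
4. beq sll @i4&i5  | 2-wide
5. sll add @i6&i7  | 2-wide
6. and @i8  | tail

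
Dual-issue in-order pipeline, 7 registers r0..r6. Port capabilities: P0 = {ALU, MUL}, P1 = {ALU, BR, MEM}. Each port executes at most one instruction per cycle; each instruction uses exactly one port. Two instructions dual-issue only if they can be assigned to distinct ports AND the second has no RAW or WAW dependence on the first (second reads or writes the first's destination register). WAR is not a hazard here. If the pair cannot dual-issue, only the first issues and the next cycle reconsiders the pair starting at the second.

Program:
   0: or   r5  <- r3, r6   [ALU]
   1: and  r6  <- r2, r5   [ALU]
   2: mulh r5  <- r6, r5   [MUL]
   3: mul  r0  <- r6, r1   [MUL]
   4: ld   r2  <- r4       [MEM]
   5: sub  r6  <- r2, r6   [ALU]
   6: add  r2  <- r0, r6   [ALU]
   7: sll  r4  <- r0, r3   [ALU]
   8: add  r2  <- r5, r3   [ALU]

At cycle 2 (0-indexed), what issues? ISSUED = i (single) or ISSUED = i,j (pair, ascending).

ISSUED = 2

  cy0 -> i0 (or) RAW r5
  cy1 -> i1 (and) RAW r6
  cy2 -> i2 (mulh) no-port MUL/MUL
  cy3 -> i3+i4 (mul+ld) pair
  cy4 -> i5 (sub) RAW r6
  cy5 -> i6+i7 (add+sll) pair
  cy6 -> i8 (add) tail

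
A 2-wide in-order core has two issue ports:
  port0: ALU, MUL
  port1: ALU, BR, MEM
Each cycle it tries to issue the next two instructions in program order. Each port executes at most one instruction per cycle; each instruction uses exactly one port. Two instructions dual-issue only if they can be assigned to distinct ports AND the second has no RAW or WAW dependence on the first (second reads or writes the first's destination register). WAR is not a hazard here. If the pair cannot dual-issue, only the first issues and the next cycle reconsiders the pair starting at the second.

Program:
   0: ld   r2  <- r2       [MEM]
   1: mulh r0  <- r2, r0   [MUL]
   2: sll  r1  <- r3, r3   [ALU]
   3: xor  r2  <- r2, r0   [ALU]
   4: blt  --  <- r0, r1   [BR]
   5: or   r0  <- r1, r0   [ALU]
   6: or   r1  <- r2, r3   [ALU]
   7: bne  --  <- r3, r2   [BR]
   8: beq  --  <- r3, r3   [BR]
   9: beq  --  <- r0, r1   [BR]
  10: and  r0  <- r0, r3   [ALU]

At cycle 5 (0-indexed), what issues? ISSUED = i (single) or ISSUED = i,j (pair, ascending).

ISSUED = 8

  cy0 -> i0 (ld.MEM) RAW r2
  cy1 -> i1&i2 (mulh.MUL sll.ALU) 2-wide
  cy2 -> i3&i4 (xor.ALU blt.BR) 2-wide
  cy3 -> i5&i6 (or.ALU or.ALU) 2-wide
  cy4 -> i7 (bne.BR) no-port BR/BR
  cy5 -> i8 (beq.BR) no-port BR/BR
  cy6 -> i9&i10 (beq.BR and.ALU) 2-wide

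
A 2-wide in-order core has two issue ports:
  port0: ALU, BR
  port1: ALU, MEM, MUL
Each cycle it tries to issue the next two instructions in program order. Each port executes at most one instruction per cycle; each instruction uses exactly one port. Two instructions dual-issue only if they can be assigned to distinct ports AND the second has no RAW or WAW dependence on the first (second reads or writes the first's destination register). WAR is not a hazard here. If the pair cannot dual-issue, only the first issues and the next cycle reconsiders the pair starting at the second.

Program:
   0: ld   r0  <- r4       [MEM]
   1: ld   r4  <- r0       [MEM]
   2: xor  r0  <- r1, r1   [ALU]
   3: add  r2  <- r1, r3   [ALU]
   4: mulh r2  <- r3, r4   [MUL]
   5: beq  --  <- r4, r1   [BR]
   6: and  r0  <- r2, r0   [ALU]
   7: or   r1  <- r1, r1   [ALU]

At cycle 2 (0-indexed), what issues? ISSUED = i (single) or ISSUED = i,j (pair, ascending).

ISSUED = 3

[0] i0  ld  -- no-port MEM/MEM
[1] i1,i2  ld xor  -- pair
[2] i3  add  -- WAW r2
[3] i4,i5  mulh beq  -- pair
[4] i6,i7  and or  -- pair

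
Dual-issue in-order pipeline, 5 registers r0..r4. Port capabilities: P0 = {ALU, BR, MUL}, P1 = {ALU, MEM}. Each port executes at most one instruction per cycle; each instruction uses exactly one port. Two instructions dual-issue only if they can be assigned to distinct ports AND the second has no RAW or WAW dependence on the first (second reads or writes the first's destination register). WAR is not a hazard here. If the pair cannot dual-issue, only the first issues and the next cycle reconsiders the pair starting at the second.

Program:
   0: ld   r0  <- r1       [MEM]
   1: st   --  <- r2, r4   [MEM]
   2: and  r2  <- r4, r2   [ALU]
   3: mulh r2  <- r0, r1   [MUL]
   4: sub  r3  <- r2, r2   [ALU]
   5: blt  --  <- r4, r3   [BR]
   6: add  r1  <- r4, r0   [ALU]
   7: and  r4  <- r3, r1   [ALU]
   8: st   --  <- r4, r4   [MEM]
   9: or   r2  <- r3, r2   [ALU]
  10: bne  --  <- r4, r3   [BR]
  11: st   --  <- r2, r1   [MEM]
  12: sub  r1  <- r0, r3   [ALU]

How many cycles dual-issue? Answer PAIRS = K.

[0] i0  ld  -- no-port MEM/MEM
[1] i1+i2  st and  -- pair
[2] i3  mulh  -- RAW r2
[3] i4  sub  -- RAW r3
[4] i5+i6  blt add  -- pair
[5] i7  and  -- RAW r4
[6] i8+i9  st or  -- pair
[7] i10+i11  bne st  -- pair
[8] i12  sub  -- tail

PAIRS = 4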